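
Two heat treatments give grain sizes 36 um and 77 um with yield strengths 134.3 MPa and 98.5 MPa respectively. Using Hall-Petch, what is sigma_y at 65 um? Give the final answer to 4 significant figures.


sigma_y = sigma0 + k / sqrt(d)
1/sqrt(d1) = 1/sqrt(3.6e-05) = 166.667;  1/sqrt(d2) = 113.961
k = (sigma1 - sigma2) / (1/sqrt(d1) - 1/sqrt(d2)) = (134.3 - 98.5) / (166.667 - 113.961) = 0.679238 MPa*m^0.5
sigma0 = sigma1 - k/sqrt(d1) = 134.3 - 0.679238*166.667 = 21.0936 MPa
sigma_y(d3) = 21.0936 + 0.679238 / sqrt(6.5e-05) = 105.3 MPa


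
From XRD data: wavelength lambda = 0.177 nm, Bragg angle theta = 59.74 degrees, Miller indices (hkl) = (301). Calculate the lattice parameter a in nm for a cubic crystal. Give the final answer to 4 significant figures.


d = lambda / (2*sin(theta))
d = 0.177 / (2*sin(59.74 deg))
d = 0.10246 nm
a = d * sqrt(h^2+k^2+l^2) = 0.10246 * sqrt(10)
a = 0.324 nm


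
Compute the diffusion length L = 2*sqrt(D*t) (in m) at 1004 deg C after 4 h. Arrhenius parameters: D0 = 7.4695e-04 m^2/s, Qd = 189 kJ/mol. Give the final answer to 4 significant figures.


Step 1: D = D0 * exp(-Qd/(R*T))
T = 1277.15 K
D = 7.4695e-04 * exp(-189e3 / (8.314 * 1277.15)) = 1.39005e-11 m^2/s
Step 2: L = 2*sqrt(D*t)
t = 4 h = 14400 s
L = 2*sqrt(1.39005e-11 * 14400) = 8.948e-04 m


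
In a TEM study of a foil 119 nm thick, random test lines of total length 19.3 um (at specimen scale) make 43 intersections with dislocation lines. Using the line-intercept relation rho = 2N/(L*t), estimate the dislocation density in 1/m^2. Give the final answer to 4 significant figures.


rho = 2N / (L * t)
L = 19.3 um = 1.93e-05 m, t = 119 nm = 1.19e-07 m
rho = 2 * 43 / (1.93e-05 * 1.19e-07)
rho = 3.745e+13 1/m^2


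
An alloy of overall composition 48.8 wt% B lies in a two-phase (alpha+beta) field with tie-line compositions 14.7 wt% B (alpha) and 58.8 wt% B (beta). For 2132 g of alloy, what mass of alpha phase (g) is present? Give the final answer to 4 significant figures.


f_alpha = (C_beta - C0) / (C_beta - C_alpha)
f_alpha = (58.8 - 48.8) / (58.8 - 14.7) = 0.226757
m_alpha = f_alpha * m_total = 0.226757 * 2132 = 483.4 g


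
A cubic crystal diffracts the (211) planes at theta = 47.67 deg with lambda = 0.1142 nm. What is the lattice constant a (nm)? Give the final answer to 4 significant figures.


d = lambda / (2*sin(theta))
d = 0.1142 / (2*sin(47.67 deg))
d = 0.0772375 nm
a = d * sqrt(h^2+k^2+l^2) = 0.0772375 * sqrt(6)
a = 0.1892 nm


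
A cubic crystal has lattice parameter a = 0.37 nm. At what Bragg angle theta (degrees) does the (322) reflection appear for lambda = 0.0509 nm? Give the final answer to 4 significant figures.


d = a / sqrt(h^2+k^2+l^2)
d = 0.37 / sqrt(17) = 0.0897382 nm
lambda = 2*d*sin(theta)  =>  sin(theta) = lambda / (2*d)
sin(theta) = 0.0509 / (2 * 0.0897382) = 0.283603
theta = 16.48 deg


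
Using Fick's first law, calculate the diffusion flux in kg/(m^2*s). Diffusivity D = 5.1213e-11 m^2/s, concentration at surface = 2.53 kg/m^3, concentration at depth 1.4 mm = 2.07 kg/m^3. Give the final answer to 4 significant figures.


J = -D * (dC/dx) = D * (C1 - C2) / dx
J = 5.1213e-11 * (2.53 - 2.07) / 1.4e-03
J = 1.683e-08 kg/(m^2*s)


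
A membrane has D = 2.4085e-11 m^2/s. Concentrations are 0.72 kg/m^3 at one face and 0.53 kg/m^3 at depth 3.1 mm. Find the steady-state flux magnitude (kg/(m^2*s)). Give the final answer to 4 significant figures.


J = -D * (dC/dx) = D * (C1 - C2) / dx
J = 2.4085e-11 * (0.72 - 0.53) / 3.1e-03
J = 1.476e-09 kg/(m^2*s)


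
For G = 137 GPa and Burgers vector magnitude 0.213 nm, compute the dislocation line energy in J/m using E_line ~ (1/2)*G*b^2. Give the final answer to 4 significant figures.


E = G*b^2/2
b = 0.213 nm = 2.13e-10 m
G = 137 GPa = 1.37e+11 Pa
E = 0.5 * 1.37e+11 * (2.13e-10)^2
E = 3.108e-09 J/m


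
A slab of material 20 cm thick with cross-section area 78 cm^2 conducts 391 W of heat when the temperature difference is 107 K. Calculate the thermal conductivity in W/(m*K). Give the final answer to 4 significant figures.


k = Q*L / (A*dT)
L = 0.2 m, A = 7.8e-03 m^2
k = 391 * 0.2 / (7.8e-03 * 107)
k = 93.7 W/(m*K)


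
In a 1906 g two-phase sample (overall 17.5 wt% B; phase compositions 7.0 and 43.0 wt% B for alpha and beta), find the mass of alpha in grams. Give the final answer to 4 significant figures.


f_alpha = (C_beta - C0) / (C_beta - C_alpha)
f_alpha = (43.0 - 17.5) / (43.0 - 7.0) = 0.708333
m_alpha = f_alpha * m_total = 0.708333 * 1906 = 1350 g


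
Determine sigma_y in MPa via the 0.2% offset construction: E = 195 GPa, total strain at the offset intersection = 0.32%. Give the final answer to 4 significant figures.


Offset strain = 0.002
Elastic strain at yield = total_strain - offset = 3.2e-03 - 0.002 = 1.2e-03
sigma_y = E * elastic_strain = 195000 * 1.2e-03
sigma_y = 234 MPa


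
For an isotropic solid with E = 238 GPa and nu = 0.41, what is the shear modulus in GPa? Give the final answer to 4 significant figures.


G = E / (2*(1+nu))
G = 238 / (2*(1+0.41))
G = 84.4 GPa


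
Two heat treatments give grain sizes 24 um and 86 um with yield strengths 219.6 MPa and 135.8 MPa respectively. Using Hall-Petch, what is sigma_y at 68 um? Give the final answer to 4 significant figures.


sigma_y = sigma0 + k / sqrt(d)
1/sqrt(d1) = 1/sqrt(2.4e-05) = 204.124;  1/sqrt(d2) = 107.833
k = (sigma1 - sigma2) / (1/sqrt(d1) - 1/sqrt(d2)) = (219.6 - 135.8) / (204.124 - 107.833) = 0.870275 MPa*m^0.5
sigma0 = sigma1 - k/sqrt(d1) = 219.6 - 0.870275*204.124 = 41.9558 MPa
sigma_y(d3) = 41.9558 + 0.870275 / sqrt(6.8e-05) = 147.5 MPa


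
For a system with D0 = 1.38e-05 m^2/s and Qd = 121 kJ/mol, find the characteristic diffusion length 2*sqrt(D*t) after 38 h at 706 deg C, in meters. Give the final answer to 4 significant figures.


Step 1: D = D0 * exp(-Qd/(R*T))
T = 979.15 K
D = 1.38e-05 * exp(-121e3 / (8.314 * 979.15)) = 4.83803e-12 m^2/s
Step 2: L = 2*sqrt(D*t)
t = 38 h = 136800 s
L = 2*sqrt(4.83803e-12 * 136800) = 1.627e-03 m


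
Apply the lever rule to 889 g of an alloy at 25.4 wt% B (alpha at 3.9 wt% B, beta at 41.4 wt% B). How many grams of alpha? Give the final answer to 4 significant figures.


f_alpha = (C_beta - C0) / (C_beta - C_alpha)
f_alpha = (41.4 - 25.4) / (41.4 - 3.9) = 0.426667
m_alpha = f_alpha * m_total = 0.426667 * 889 = 379.3 g


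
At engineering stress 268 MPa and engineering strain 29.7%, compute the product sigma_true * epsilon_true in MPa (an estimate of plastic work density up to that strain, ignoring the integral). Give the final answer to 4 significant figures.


sigma_true = sigma_eng * (1 + epsilon_eng)
sigma_true = 268 * (1 + 0.297) = 347.596 MPa
epsilon_true = ln(1 + epsilon_eng)
epsilon_true = ln(1 + 0.297) = 0.260054
sigma_true * epsilon_true = 347.596 * 0.260054 = 90.39 MPa


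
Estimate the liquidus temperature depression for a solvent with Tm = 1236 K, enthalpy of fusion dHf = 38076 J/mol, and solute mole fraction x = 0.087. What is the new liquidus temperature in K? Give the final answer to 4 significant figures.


dT = R*Tm^2*x / dHf
dT = 8.314 * 1236^2 * 0.087 / 38076
dT = 29.0212 K
T_new = 1236 - 29.0212 = 1207 K


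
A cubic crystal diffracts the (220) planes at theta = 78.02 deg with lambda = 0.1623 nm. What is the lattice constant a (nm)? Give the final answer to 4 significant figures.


d = lambda / (2*sin(theta))
d = 0.1623 / (2*sin(78.02 deg))
d = 0.0829568 nm
a = d * sqrt(h^2+k^2+l^2) = 0.0829568 * sqrt(8)
a = 0.2346 nm


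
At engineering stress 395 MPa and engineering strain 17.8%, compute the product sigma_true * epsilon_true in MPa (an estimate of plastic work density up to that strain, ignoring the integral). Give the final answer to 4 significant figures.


sigma_true = sigma_eng * (1 + epsilon_eng)
sigma_true = 395 * (1 + 0.178) = 465.31 MPa
epsilon_true = ln(1 + epsilon_eng)
epsilon_true = ln(1 + 0.178) = 0.163818
sigma_true * epsilon_true = 465.31 * 0.163818 = 76.23 MPa


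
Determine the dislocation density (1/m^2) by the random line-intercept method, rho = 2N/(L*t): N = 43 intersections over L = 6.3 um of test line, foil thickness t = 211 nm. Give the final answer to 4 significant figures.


rho = 2N / (L * t)
L = 6.3 um = 6.3e-06 m, t = 211 nm = 2.11e-07 m
rho = 2 * 43 / (6.3e-06 * 2.11e-07)
rho = 6.47e+13 1/m^2


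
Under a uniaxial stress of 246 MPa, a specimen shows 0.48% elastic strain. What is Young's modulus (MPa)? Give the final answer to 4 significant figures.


E = sigma / epsilon
epsilon = 0.48% = 4.8e-03
E = 246 / 4.8e-03
E = 51250 MPa


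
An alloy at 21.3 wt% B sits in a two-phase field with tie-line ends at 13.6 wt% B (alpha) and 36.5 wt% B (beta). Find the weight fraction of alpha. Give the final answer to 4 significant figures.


f_alpha = (C_beta - C0) / (C_beta - C_alpha)
f_alpha = (36.5 - 21.3) / (36.5 - 13.6)
f_alpha = 0.6638


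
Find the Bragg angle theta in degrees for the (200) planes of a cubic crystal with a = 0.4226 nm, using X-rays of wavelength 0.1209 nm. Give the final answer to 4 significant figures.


d = a / sqrt(h^2+k^2+l^2)
d = 0.4226 / sqrt(4) = 0.2113 nm
lambda = 2*d*sin(theta)  =>  sin(theta) = lambda / (2*d)
sin(theta) = 0.1209 / (2 * 0.2113) = 0.286086
theta = 16.62 deg


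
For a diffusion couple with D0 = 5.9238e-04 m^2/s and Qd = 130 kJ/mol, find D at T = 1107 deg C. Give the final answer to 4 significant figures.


D = D0 * exp(-Qd / (R*T))
T = 1380.15 K
D = 5.9238e-04 * exp(-130e3 / (8.314 * 1380.15))
D = 7.117e-09 m^2/s


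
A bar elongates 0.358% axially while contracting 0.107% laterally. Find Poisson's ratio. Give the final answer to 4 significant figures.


nu = -epsilon_lat / epsilon_axial
Lateral strain is contraction (negative), so using magnitudes:
nu = 0.107 / 0.358
nu = 0.2989


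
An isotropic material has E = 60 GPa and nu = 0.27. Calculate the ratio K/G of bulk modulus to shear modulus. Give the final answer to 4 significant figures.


G = E / (2*(1+nu))
G = 60 / (2*(1+0.27)) = 23.622 GPa
K = E / (3*(1-2*nu))
K = 60 / (3*(1-2*0.27)) = 43.4783 GPa
K/G = 43.4783 / 23.622 = 1.841


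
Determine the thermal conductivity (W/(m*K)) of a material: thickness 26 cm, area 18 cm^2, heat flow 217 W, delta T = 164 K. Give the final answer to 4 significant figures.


k = Q*L / (A*dT)
L = 0.26 m, A = 1.8e-03 m^2
k = 217 * 0.26 / (1.8e-03 * 164)
k = 191.1 W/(m*K)


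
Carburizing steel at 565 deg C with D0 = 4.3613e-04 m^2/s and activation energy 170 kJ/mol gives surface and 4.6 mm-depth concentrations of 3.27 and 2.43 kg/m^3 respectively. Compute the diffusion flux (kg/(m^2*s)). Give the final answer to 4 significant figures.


Step 1: D = D0 * exp(-Qd/(R*T))
T = 565 + 273.15 = 838.15 K
D = 4.3613e-04 * exp(-170e3 / (8.314 * 838.15)) = 1.10816e-14 m^2/s
Step 2: J = D * (C1 - C2) / dx
J = 1.10816e-14 * (3.27 - 2.43) / 4.6e-03
J = 2.024e-12 kg/(m^2*s)


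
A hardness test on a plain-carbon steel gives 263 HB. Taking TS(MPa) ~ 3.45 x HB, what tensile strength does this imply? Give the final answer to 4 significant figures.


TS (MPa) = 3.45 * HB
TS = 3.45 * 263
TS = 907.4 MPa


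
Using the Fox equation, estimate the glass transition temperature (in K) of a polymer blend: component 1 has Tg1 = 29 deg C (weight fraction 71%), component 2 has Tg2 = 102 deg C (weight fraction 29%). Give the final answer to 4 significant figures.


1/Tg = w1/Tg1 + w2/Tg2 (in Kelvin)
Tg1 = 302.15 K, Tg2 = 375.15 K
1/Tg = 0.71/302.15 + 0.29/375.15
Tg = 320.2 K


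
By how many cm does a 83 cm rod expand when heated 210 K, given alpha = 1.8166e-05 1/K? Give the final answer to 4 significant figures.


dL = L0 * alpha * dT
dL = 83 * 1.8166e-05 * 210
dL = 0.3166 cm


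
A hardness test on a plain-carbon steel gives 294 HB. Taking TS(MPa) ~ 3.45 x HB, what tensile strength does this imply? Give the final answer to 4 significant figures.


TS (MPa) = 3.45 * HB
TS = 3.45 * 294
TS = 1014 MPa


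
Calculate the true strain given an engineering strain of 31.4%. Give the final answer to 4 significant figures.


epsilon_true = ln(1 + epsilon_eng)
epsilon_true = ln(1 + 0.314)
epsilon_true = 0.2731


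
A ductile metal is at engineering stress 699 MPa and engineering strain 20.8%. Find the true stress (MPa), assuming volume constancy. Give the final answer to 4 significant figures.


sigma_true = sigma_eng * (1 + epsilon_eng)
sigma_true = 699 * (1 + 0.208)
sigma_true = 844.4 MPa


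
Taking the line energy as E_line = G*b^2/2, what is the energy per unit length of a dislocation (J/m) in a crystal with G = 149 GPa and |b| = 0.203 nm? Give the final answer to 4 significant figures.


E = G*b^2/2
b = 0.203 nm = 2.03e-10 m
G = 149 GPa = 1.49e+11 Pa
E = 0.5 * 1.49e+11 * (2.03e-10)^2
E = 3.07e-09 J/m


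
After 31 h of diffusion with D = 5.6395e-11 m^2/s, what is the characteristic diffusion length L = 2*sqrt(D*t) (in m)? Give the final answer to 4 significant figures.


t = 31 hr = 111600 s
Diffusion length = 2*sqrt(D*t)
= 2*sqrt(5.6395e-11 * 111600)
= 5.017e-03 m


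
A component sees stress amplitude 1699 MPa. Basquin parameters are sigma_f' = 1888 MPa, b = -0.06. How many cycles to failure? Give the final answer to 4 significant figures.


sigma_a = sigma_f' * (2*Nf)^b
2*Nf = (sigma_a / sigma_f')^(1/b)
2*Nf = (1699 / 1888)^(1/-0.06)
2*Nf = 5.80065
Nf = 2.9 cycles


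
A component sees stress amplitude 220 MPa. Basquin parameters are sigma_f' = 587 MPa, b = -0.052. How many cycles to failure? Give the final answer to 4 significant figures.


sigma_a = sigma_f' * (2*Nf)^b
2*Nf = (sigma_a / sigma_f')^(1/b)
2*Nf = (220 / 587)^(1/-0.052)
2*Nf = 1.57199e+08
Nf = 7.86e+07 cycles


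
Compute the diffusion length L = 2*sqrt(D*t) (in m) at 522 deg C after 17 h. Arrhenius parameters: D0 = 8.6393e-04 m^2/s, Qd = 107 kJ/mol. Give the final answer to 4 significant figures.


Step 1: D = D0 * exp(-Qd/(R*T))
T = 795.15 K
D = 8.6393e-04 * exp(-107e3 / (8.314 * 795.15)) = 8.07659e-11 m^2/s
Step 2: L = 2*sqrt(D*t)
t = 17 h = 61200 s
L = 2*sqrt(8.07659e-11 * 61200) = 4.447e-03 m


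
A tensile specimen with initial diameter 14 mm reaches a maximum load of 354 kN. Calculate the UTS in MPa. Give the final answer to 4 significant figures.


A0 = pi*(d/2)^2 = pi*(14/2)^2 = 153.938 mm^2
UTS = F_max / A0 = 354*1000 / 153.938
UTS = 2300 MPa


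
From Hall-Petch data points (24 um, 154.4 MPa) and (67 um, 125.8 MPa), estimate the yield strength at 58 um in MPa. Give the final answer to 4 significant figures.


sigma_y = sigma0 + k / sqrt(d)
1/sqrt(d1) = 1/sqrt(2.4e-05) = 204.124;  1/sqrt(d2) = 122.169
k = (sigma1 - sigma2) / (1/sqrt(d1) - 1/sqrt(d2)) = (154.4 - 125.8) / (204.124 - 122.169) = 0.348973 MPa*m^0.5
sigma0 = sigma1 - k/sqrt(d1) = 154.4 - 0.348973*204.124 = 83.1661 MPa
sigma_y(d3) = 83.1661 + 0.348973 / sqrt(5.8e-05) = 129 MPa


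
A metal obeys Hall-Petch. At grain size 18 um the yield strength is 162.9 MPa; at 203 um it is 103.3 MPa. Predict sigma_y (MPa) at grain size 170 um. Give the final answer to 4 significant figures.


sigma_y = sigma0 + k / sqrt(d)
1/sqrt(d1) = 1/sqrt(1.8e-05) = 235.702;  1/sqrt(d2) = 70.1862
k = (sigma1 - sigma2) / (1/sqrt(d1) - 1/sqrt(d2)) = (162.9 - 103.3) / (235.702 - 70.1862) = 0.360086 MPa*m^0.5
sigma0 = sigma1 - k/sqrt(d1) = 162.9 - 0.360086*235.702 = 78.0269 MPa
sigma_y(d3) = 78.0269 + 0.360086 / sqrt(1.7e-04) = 105.6 MPa


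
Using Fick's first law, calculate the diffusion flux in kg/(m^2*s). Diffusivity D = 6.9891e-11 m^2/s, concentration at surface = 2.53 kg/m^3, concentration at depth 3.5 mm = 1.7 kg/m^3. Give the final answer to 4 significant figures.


J = -D * (dC/dx) = D * (C1 - C2) / dx
J = 6.9891e-11 * (2.53 - 1.7) / 3.5e-03
J = 1.657e-08 kg/(m^2*s)


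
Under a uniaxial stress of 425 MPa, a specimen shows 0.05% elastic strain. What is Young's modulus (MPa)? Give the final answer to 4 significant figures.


E = sigma / epsilon
epsilon = 0.05% = 5e-04
E = 425 / 5e-04
E = 850000 MPa


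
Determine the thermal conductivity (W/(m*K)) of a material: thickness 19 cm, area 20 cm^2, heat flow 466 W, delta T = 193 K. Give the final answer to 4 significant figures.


k = Q*L / (A*dT)
L = 0.19 m, A = 2e-03 m^2
k = 466 * 0.19 / (2e-03 * 193)
k = 229.4 W/(m*K)


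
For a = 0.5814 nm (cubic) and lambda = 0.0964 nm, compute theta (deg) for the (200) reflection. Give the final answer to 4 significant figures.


d = a / sqrt(h^2+k^2+l^2)
d = 0.5814 / sqrt(4) = 0.2907 nm
lambda = 2*d*sin(theta)  =>  sin(theta) = lambda / (2*d)
sin(theta) = 0.0964 / (2 * 0.2907) = 0.165807
theta = 9.544 deg


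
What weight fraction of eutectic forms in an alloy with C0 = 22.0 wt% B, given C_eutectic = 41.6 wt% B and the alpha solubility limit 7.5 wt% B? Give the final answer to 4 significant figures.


f_primary = (C_e - C0) / (C_e - C_alpha_max)
f_primary = (41.6 - 22.0) / (41.6 - 7.5)
f_primary = 0.57478
f_eutectic = 1 - 0.57478 = 0.4252


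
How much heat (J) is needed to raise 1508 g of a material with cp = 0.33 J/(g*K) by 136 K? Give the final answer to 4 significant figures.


Q = m * cp * dT
Q = 1508 * 0.33 * 136
Q = 67680 J


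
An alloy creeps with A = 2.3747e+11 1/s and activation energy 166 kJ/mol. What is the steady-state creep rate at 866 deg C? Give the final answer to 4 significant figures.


rate = A * exp(-Q / (R*T))
T = 866 + 273.15 = 1139.15 K
rate = 2.3747e+11 * exp(-166e3 / (8.314 * 1139.15))
rate = 5802 1/s


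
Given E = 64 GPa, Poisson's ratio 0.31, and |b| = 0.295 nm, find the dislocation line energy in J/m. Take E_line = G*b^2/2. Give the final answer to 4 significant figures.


Step 1: G = E / (2*(1+nu))
G = 64 / (2*(1+0.31)) = 24.4275 GPa = 2.44275e+10 Pa
Step 2: E_line = G*b^2/2
b = 0.295 nm = 2.95e-10 m
E_line = 0.5 * 2.44275e+10 * (2.95e-10)^2 = 1.063e-09 J/m


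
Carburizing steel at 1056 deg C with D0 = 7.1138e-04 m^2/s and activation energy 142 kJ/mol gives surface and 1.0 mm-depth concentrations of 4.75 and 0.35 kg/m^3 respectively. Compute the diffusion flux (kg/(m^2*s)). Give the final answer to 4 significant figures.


Step 1: D = D0 * exp(-Qd/(R*T))
T = 1056 + 273.15 = 1329.15 K
D = 7.1138e-04 * exp(-142e3 / (8.314 * 1329.15)) = 1.86811e-09 m^2/s
Step 2: J = D * (C1 - C2) / dx
J = 1.86811e-09 * (4.75 - 0.35) / 1e-03
J = 8.22e-06 kg/(m^2*s)


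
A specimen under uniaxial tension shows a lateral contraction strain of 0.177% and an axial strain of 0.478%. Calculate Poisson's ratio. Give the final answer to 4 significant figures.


nu = -epsilon_lat / epsilon_axial
Lateral strain is contraction (negative), so using magnitudes:
nu = 0.177 / 0.478
nu = 0.3703


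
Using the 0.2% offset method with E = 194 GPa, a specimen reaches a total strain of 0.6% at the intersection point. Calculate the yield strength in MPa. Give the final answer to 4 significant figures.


Offset strain = 0.002
Elastic strain at yield = total_strain - offset = 6e-03 - 0.002 = 4e-03
sigma_y = E * elastic_strain = 194000 * 4e-03
sigma_y = 776 MPa


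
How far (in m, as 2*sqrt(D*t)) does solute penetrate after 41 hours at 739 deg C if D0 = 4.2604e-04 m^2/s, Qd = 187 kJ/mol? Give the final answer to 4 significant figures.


Step 1: D = D0 * exp(-Qd/(R*T))
T = 1012.15 K
D = 4.2604e-04 * exp(-187e3 / (8.314 * 1012.15)) = 9.51654e-14 m^2/s
Step 2: L = 2*sqrt(D*t)
t = 41 h = 147600 s
L = 2*sqrt(9.51654e-14 * 147600) = 2.37e-04 m


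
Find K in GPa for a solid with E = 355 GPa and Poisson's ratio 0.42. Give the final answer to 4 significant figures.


K = E / (3*(1-2*nu))
K = 355 / (3*(1-2*0.42))
K = 739.6 GPa


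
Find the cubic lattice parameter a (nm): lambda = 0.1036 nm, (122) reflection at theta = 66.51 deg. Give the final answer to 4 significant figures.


d = lambda / (2*sin(theta))
d = 0.1036 / (2*sin(66.51 deg))
d = 0.0564806 nm
a = d * sqrt(h^2+k^2+l^2) = 0.0564806 * sqrt(9)
a = 0.1694 nm


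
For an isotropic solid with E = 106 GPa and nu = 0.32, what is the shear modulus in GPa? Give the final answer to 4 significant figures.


G = E / (2*(1+nu))
G = 106 / (2*(1+0.32))
G = 40.15 GPa


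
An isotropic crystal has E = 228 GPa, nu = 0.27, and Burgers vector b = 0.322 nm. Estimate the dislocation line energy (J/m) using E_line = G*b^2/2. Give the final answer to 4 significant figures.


Step 1: G = E / (2*(1+nu))
G = 228 / (2*(1+0.27)) = 89.7638 GPa = 8.97638e+10 Pa
Step 2: E_line = G*b^2/2
b = 0.322 nm = 3.22e-10 m
E_line = 0.5 * 8.97638e+10 * (3.22e-10)^2 = 4.654e-09 J/m


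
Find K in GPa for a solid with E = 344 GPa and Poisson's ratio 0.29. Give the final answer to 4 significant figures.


K = E / (3*(1-2*nu))
K = 344 / (3*(1-2*0.29))
K = 273 GPa


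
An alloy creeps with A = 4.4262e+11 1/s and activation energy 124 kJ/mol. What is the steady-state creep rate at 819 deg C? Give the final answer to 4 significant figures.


rate = A * exp(-Q / (R*T))
T = 819 + 273.15 = 1092.15 K
rate = 4.4262e+11 * exp(-124e3 / (8.314 * 1092.15))
rate = 519100 1/s


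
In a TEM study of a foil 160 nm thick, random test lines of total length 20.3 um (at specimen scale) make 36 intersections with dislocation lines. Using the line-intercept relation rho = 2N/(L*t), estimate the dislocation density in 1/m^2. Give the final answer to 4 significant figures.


rho = 2N / (L * t)
L = 20.3 um = 2.03e-05 m, t = 160 nm = 1.6e-07 m
rho = 2 * 36 / (2.03e-05 * 1.6e-07)
rho = 2.217e+13 1/m^2


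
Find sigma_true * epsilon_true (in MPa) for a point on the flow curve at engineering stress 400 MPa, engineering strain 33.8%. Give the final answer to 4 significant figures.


sigma_true = sigma_eng * (1 + epsilon_eng)
sigma_true = 400 * (1 + 0.338) = 535.2 MPa
epsilon_true = ln(1 + epsilon_eng)
epsilon_true = ln(1 + 0.338) = 0.291176
sigma_true * epsilon_true = 535.2 * 0.291176 = 155.8 MPa


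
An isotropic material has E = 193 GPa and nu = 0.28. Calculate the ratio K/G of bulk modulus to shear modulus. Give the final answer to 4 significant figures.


G = E / (2*(1+nu))
G = 193 / (2*(1+0.28)) = 75.3906 GPa
K = E / (3*(1-2*nu))
K = 193 / (3*(1-2*0.28)) = 146.212 GPa
K/G = 146.212 / 75.3906 = 1.939


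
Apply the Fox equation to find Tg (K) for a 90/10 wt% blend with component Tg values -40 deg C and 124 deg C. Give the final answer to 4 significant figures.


1/Tg = w1/Tg1 + w2/Tg2 (in Kelvin)
Tg1 = 233.15 K, Tg2 = 397.15 K
1/Tg = 0.9/233.15 + 0.1/397.15
Tg = 243.2 K


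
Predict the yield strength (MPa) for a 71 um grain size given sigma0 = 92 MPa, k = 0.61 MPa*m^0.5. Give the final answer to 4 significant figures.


sigma_y = sigma0 + k / sqrt(d)
d = 71 um = 7.1e-05 m
sigma_y = 92 + 0.61 / sqrt(7.1e-05)
sigma_y = 164.4 MPa


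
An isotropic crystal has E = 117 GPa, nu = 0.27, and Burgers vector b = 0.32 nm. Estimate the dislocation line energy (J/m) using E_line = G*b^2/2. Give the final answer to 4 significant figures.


Step 1: G = E / (2*(1+nu))
G = 117 / (2*(1+0.27)) = 46.063 GPa = 4.6063e+10 Pa
Step 2: E_line = G*b^2/2
b = 0.32 nm = 3.2e-10 m
E_line = 0.5 * 4.6063e+10 * (3.2e-10)^2 = 2.358e-09 J/m


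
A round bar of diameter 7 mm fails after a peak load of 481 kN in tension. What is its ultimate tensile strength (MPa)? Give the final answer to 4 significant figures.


A0 = pi*(d/2)^2 = pi*(7/2)^2 = 38.4845 mm^2
UTS = F_max / A0 = 481*1000 / 38.4845
UTS = 12500 MPa


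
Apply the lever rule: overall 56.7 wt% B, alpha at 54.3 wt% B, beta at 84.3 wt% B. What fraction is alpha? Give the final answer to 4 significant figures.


f_alpha = (C_beta - C0) / (C_beta - C_alpha)
f_alpha = (84.3 - 56.7) / (84.3 - 54.3)
f_alpha = 0.92


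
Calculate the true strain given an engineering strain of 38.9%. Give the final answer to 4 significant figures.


epsilon_true = ln(1 + epsilon_eng)
epsilon_true = ln(1 + 0.389)
epsilon_true = 0.3286


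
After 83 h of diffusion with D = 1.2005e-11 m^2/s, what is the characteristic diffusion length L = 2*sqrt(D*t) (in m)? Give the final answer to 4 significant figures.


t = 83 hr = 298800 s
Diffusion length = 2*sqrt(D*t)
= 2*sqrt(1.2005e-11 * 298800)
= 3.788e-03 m


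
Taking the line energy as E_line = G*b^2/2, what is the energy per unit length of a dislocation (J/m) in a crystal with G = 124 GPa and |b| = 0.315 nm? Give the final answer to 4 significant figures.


E = G*b^2/2
b = 0.315 nm = 3.15e-10 m
G = 124 GPa = 1.24e+11 Pa
E = 0.5 * 1.24e+11 * (3.15e-10)^2
E = 6.152e-09 J/m


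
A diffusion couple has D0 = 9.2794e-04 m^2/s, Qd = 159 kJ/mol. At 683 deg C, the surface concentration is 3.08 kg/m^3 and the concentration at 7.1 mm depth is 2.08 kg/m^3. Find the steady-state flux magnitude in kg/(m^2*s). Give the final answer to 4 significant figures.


Step 1: D = D0 * exp(-Qd/(R*T))
T = 683 + 273.15 = 956.15 K
D = 9.2794e-04 * exp(-159e3 / (8.314 * 956.15)) = 1.90989e-12 m^2/s
Step 2: J = D * (C1 - C2) / dx
J = 1.90989e-12 * (3.08 - 2.08) / 7.1e-03
J = 2.69e-10 kg/(m^2*s)


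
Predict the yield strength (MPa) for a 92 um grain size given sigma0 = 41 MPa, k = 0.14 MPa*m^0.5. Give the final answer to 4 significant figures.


sigma_y = sigma0 + k / sqrt(d)
d = 92 um = 9.2e-05 m
sigma_y = 41 + 0.14 / sqrt(9.2e-05)
sigma_y = 55.6 MPa


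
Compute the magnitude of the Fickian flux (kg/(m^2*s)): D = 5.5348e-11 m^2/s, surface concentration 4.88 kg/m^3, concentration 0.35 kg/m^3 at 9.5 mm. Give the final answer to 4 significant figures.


J = -D * (dC/dx) = D * (C1 - C2) / dx
J = 5.5348e-11 * (4.88 - 0.35) / 9.5e-03
J = 2.639e-08 kg/(m^2*s)


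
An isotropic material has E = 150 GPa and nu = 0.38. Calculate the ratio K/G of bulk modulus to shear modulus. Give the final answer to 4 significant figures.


G = E / (2*(1+nu))
G = 150 / (2*(1+0.38)) = 54.3478 GPa
K = E / (3*(1-2*nu))
K = 150 / (3*(1-2*0.38)) = 208.333 GPa
K/G = 208.333 / 54.3478 = 3.833


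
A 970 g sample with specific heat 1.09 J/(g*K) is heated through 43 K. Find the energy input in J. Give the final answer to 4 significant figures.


Q = m * cp * dT
Q = 970 * 1.09 * 43
Q = 45460 J


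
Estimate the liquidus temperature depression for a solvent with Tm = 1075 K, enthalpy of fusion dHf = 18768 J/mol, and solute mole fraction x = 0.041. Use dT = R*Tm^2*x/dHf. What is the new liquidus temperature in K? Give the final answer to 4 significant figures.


dT = R*Tm^2*x / dHf
dT = 8.314 * 1075^2 * 0.041 / 18768
dT = 20.9891 K
T_new = 1075 - 20.9891 = 1054 K


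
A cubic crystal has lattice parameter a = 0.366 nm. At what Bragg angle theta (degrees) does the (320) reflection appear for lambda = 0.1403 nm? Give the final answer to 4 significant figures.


d = a / sqrt(h^2+k^2+l^2)
d = 0.366 / sqrt(13) = 0.10151 nm
lambda = 2*d*sin(theta)  =>  sin(theta) = lambda / (2*d)
sin(theta) = 0.1403 / (2 * 0.10151) = 0.691064
theta = 43.71 deg


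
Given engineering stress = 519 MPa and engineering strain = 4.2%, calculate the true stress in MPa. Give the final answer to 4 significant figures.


sigma_true = sigma_eng * (1 + epsilon_eng)
sigma_true = 519 * (1 + 0.042)
sigma_true = 540.8 MPa


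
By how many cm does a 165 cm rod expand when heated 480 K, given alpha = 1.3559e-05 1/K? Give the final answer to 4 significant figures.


dL = L0 * alpha * dT
dL = 165 * 1.3559e-05 * 480
dL = 1.074 cm


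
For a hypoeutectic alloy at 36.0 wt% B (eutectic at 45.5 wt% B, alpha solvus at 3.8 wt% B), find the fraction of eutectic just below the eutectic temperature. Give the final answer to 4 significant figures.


f_primary = (C_e - C0) / (C_e - C_alpha_max)
f_primary = (45.5 - 36.0) / (45.5 - 3.8)
f_primary = 0.227818
f_eutectic = 1 - 0.227818 = 0.7722


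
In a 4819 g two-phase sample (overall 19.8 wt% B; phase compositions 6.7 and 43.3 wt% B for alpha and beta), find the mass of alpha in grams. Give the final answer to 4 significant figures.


f_alpha = (C_beta - C0) / (C_beta - C_alpha)
f_alpha = (43.3 - 19.8) / (43.3 - 6.7) = 0.642077
m_alpha = f_alpha * m_total = 0.642077 * 4819 = 3094 g


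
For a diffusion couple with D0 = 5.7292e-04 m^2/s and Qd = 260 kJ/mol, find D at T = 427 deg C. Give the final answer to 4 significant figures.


D = D0 * exp(-Qd / (R*T))
T = 700.15 K
D = 5.7292e-04 * exp(-260e3 / (8.314 * 700.15))
D = 2.291e-23 m^2/s


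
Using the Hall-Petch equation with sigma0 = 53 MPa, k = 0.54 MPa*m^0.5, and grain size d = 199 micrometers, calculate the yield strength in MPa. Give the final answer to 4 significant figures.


sigma_y = sigma0 + k / sqrt(d)
d = 199 um = 1.99e-04 m
sigma_y = 53 + 0.54 / sqrt(1.99e-04)
sigma_y = 91.28 MPa


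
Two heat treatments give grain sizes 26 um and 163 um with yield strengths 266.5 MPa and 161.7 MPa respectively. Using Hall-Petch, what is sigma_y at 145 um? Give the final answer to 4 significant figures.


sigma_y = sigma0 + k / sqrt(d)
1/sqrt(d1) = 1/sqrt(2.6e-05) = 196.116;  1/sqrt(d2) = 78.326
k = (sigma1 - sigma2) / (1/sqrt(d1) - 1/sqrt(d2)) = (266.5 - 161.7) / (196.116 - 78.326) = 0.889718 MPa*m^0.5
sigma0 = sigma1 - k/sqrt(d1) = 266.5 - 0.889718*196.116 = 92.0119 MPa
sigma_y(d3) = 92.0119 + 0.889718 / sqrt(1.45e-04) = 165.9 MPa


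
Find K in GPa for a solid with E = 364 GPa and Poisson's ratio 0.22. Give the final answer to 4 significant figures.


K = E / (3*(1-2*nu))
K = 364 / (3*(1-2*0.22))
K = 216.7 GPa


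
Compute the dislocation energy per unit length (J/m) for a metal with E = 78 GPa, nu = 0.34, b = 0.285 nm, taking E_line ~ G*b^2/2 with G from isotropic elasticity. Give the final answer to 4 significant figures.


Step 1: G = E / (2*(1+nu))
G = 78 / (2*(1+0.34)) = 29.1045 GPa = 2.91045e+10 Pa
Step 2: E_line = G*b^2/2
b = 0.285 nm = 2.85e-10 m
E_line = 0.5 * 2.91045e+10 * (2.85e-10)^2 = 1.182e-09 J/m


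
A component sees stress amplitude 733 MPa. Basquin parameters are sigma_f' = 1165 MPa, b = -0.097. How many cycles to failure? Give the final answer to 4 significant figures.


sigma_a = sigma_f' * (2*Nf)^b
2*Nf = (sigma_a / sigma_f')^(1/b)
2*Nf = (733 / 1165)^(1/-0.097)
2*Nf = 118.701
Nf = 59.35 cycles


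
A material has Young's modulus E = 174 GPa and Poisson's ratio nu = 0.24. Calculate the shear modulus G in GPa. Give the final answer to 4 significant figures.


G = E / (2*(1+nu))
G = 174 / (2*(1+0.24))
G = 70.16 GPa


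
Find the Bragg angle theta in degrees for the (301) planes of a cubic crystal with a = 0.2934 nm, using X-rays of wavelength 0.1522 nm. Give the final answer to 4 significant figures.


d = a / sqrt(h^2+k^2+l^2)
d = 0.2934 / sqrt(10) = 0.0927812 nm
lambda = 2*d*sin(theta)  =>  sin(theta) = lambda / (2*d)
sin(theta) = 0.1522 / (2 * 0.0927812) = 0.820209
theta = 55.11 deg


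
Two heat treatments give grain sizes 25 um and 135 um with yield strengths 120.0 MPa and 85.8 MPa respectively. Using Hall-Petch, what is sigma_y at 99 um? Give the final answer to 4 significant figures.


sigma_y = sigma0 + k / sqrt(d)
1/sqrt(d1) = 1/sqrt(2.5e-05) = 200;  1/sqrt(d2) = 86.0663
k = (sigma1 - sigma2) / (1/sqrt(d1) - 1/sqrt(d2)) = (120.0 - 85.8) / (200 - 86.0663) = 0.300175 MPa*m^0.5
sigma0 = sigma1 - k/sqrt(d1) = 120.0 - 0.300175*200 = 59.9651 MPa
sigma_y(d3) = 59.9651 + 0.300175 / sqrt(9.9e-05) = 90.13 MPa


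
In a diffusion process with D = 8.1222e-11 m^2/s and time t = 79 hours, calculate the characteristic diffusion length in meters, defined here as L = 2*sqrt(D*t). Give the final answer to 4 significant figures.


t = 79 hr = 284400 s
Diffusion length = 2*sqrt(D*t)
= 2*sqrt(8.1222e-11 * 284400)
= 9.612e-03 m


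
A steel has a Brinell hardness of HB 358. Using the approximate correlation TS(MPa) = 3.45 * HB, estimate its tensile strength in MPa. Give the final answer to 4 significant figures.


TS (MPa) = 3.45 * HB
TS = 3.45 * 358
TS = 1235 MPa


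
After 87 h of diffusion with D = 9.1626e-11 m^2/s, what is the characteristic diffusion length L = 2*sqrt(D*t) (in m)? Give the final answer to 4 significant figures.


t = 87 hr = 313200 s
Diffusion length = 2*sqrt(D*t)
= 2*sqrt(9.1626e-11 * 313200)
= 0.01071 m


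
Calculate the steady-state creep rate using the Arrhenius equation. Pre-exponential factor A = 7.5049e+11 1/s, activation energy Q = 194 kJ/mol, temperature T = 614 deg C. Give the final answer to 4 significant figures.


rate = A * exp(-Q / (R*T))
T = 614 + 273.15 = 887.15 K
rate = 7.5049e+11 * exp(-194e3 / (8.314 * 887.15))
rate = 2.834 1/s


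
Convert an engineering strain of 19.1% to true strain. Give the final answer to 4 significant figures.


epsilon_true = ln(1 + epsilon_eng)
epsilon_true = ln(1 + 0.191)
epsilon_true = 0.1748


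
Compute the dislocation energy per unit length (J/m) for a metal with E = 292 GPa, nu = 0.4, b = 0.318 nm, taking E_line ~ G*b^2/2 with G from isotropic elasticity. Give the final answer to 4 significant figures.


Step 1: G = E / (2*(1+nu))
G = 292 / (2*(1+0.4)) = 104.286 GPa = 1.04286e+11 Pa
Step 2: E_line = G*b^2/2
b = 0.318 nm = 3.18e-10 m
E_line = 0.5 * 1.04286e+11 * (3.18e-10)^2 = 5.273e-09 J/m


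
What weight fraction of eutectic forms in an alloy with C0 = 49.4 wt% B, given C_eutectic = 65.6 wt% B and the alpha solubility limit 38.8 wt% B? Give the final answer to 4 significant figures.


f_primary = (C_e - C0) / (C_e - C_alpha_max)
f_primary = (65.6 - 49.4) / (65.6 - 38.8)
f_primary = 0.604478
f_eutectic = 1 - 0.604478 = 0.3955


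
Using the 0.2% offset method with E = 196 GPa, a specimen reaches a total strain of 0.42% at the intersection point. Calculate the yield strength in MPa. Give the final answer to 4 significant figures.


Offset strain = 0.002
Elastic strain at yield = total_strain - offset = 4.2e-03 - 0.002 = 2.2e-03
sigma_y = E * elastic_strain = 196000 * 2.2e-03
sigma_y = 431.2 MPa


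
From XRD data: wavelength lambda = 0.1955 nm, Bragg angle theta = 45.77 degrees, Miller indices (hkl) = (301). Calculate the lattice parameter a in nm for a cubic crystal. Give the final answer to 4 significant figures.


d = lambda / (2*sin(theta))
d = 0.1955 / (2*sin(45.77 deg))
d = 0.136418 nm
a = d * sqrt(h^2+k^2+l^2) = 0.136418 * sqrt(10)
a = 0.4314 nm


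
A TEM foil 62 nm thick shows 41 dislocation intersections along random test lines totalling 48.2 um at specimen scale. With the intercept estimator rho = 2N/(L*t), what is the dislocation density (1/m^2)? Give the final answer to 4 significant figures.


rho = 2N / (L * t)
L = 48.2 um = 4.82e-05 m, t = 62 nm = 6.2e-08 m
rho = 2 * 41 / (4.82e-05 * 6.2e-08)
rho = 2.744e+13 1/m^2


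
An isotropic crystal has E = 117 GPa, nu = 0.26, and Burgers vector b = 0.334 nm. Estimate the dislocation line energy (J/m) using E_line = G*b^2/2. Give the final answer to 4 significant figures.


Step 1: G = E / (2*(1+nu))
G = 117 / (2*(1+0.26)) = 46.4286 GPa = 4.64286e+10 Pa
Step 2: E_line = G*b^2/2
b = 0.334 nm = 3.34e-10 m
E_line = 0.5 * 4.64286e+10 * (3.34e-10)^2 = 2.59e-09 J/m


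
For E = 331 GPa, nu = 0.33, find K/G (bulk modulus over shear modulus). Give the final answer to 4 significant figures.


G = E / (2*(1+nu))
G = 331 / (2*(1+0.33)) = 124.436 GPa
K = E / (3*(1-2*nu))
K = 331 / (3*(1-2*0.33)) = 324.51 GPa
K/G = 324.51 / 124.436 = 2.608


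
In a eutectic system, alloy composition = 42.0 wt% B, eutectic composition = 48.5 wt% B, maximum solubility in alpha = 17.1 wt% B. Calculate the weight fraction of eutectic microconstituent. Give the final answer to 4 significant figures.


f_primary = (C_e - C0) / (C_e - C_alpha_max)
f_primary = (48.5 - 42.0) / (48.5 - 17.1)
f_primary = 0.207006
f_eutectic = 1 - 0.207006 = 0.793


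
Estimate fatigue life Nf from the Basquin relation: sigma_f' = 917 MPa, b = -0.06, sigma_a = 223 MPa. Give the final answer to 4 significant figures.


sigma_a = sigma_f' * (2*Nf)^b
2*Nf = (sigma_a / sigma_f')^(1/b)
2*Nf = (223 / 917)^(1/-0.06)
2*Nf = 1.71557e+10
Nf = 8.578e+09 cycles


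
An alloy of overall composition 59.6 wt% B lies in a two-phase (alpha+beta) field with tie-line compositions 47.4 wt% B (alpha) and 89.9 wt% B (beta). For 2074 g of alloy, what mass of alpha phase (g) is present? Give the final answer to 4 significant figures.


f_alpha = (C_beta - C0) / (C_beta - C_alpha)
f_alpha = (89.9 - 59.6) / (89.9 - 47.4) = 0.712941
m_alpha = f_alpha * m_total = 0.712941 * 2074 = 1479 g


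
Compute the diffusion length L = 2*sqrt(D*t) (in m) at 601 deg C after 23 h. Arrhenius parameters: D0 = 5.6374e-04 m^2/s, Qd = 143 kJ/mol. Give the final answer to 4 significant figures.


Step 1: D = D0 * exp(-Qd/(R*T))
T = 874.15 K
D = 5.6374e-04 * exp(-143e3 / (8.314 * 874.15)) = 1.60634e-12 m^2/s
Step 2: L = 2*sqrt(D*t)
t = 23 h = 82800 s
L = 2*sqrt(1.60634e-12 * 82800) = 7.294e-04 m


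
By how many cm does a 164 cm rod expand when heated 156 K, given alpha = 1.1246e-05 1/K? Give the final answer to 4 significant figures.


dL = L0 * alpha * dT
dL = 164 * 1.1246e-05 * 156
dL = 0.2877 cm


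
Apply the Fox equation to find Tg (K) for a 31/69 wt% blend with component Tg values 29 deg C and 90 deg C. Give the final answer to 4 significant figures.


1/Tg = w1/Tg1 + w2/Tg2 (in Kelvin)
Tg1 = 302.15 K, Tg2 = 363.15 K
1/Tg = 0.31/302.15 + 0.69/363.15
Tg = 341.8 K


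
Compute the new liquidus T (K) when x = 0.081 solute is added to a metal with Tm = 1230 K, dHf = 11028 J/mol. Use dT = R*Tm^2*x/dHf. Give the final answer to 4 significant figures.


dT = R*Tm^2*x / dHf
dT = 8.314 * 1230^2 * 0.081 / 11028
dT = 92.3865 K
T_new = 1230 - 92.3865 = 1138 K


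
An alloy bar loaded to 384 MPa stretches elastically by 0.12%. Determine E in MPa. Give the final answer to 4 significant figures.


E = sigma / epsilon
epsilon = 0.12% = 1.2e-03
E = 384 / 1.2e-03
E = 320000 MPa


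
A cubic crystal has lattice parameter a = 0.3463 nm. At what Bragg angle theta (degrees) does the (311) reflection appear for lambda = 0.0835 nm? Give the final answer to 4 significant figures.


d = a / sqrt(h^2+k^2+l^2)
d = 0.3463 / sqrt(11) = 0.104413 nm
lambda = 2*d*sin(theta)  =>  sin(theta) = lambda / (2*d)
sin(theta) = 0.0835 / (2 * 0.104413) = 0.399853
theta = 23.57 deg


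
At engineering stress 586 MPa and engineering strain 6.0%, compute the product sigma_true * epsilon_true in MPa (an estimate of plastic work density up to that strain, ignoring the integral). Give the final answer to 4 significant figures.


sigma_true = sigma_eng * (1 + epsilon_eng)
sigma_true = 586 * (1 + 0.06) = 621.16 MPa
epsilon_true = ln(1 + epsilon_eng)
epsilon_true = ln(1 + 0.06) = 0.0582689
sigma_true * epsilon_true = 621.16 * 0.0582689 = 36.19 MPa


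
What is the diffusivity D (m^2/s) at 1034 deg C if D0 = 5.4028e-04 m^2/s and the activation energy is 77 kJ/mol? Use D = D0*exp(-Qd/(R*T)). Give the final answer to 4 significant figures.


D = D0 * exp(-Qd / (R*T))
T = 1307.15 K
D = 5.4028e-04 * exp(-77e3 / (8.314 * 1307.15))
D = 4.524e-07 m^2/s


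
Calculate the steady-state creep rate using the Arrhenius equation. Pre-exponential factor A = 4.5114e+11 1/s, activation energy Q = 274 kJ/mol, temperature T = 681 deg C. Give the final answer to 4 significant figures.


rate = A * exp(-Q / (R*T))
T = 681 + 273.15 = 954.15 K
rate = 4.5114e+11 * exp(-274e3 / (8.314 * 954.15))
rate = 4.505e-04 1/s


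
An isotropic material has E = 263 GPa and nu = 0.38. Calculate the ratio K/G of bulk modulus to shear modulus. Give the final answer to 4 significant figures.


G = E / (2*(1+nu))
G = 263 / (2*(1+0.38)) = 95.2899 GPa
K = E / (3*(1-2*nu))
K = 263 / (3*(1-2*0.38)) = 365.278 GPa
K/G = 365.278 / 95.2899 = 3.833


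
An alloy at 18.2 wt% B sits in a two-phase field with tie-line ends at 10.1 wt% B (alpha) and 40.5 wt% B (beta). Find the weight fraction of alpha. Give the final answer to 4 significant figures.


f_alpha = (C_beta - C0) / (C_beta - C_alpha)
f_alpha = (40.5 - 18.2) / (40.5 - 10.1)
f_alpha = 0.7336


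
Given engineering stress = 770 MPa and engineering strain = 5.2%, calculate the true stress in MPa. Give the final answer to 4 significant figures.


sigma_true = sigma_eng * (1 + epsilon_eng)
sigma_true = 770 * (1 + 0.052)
sigma_true = 810 MPa
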